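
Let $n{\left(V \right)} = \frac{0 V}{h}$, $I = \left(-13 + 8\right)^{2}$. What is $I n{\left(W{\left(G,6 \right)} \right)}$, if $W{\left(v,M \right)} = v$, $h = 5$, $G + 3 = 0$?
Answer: $0$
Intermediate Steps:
$G = -3$ ($G = -3 + 0 = -3$)
$I = 25$ ($I = \left(-5\right)^{2} = 25$)
$n{\left(V \right)} = 0$ ($n{\left(V \right)} = \frac{0 V}{5} = 0 \cdot \frac{1}{5} = 0$)
$I n{\left(W{\left(G,6 \right)} \right)} = 25 \cdot 0 = 0$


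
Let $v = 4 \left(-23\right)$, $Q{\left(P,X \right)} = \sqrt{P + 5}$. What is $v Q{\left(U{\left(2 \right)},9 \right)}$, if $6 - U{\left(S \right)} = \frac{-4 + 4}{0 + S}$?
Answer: $- 92 \sqrt{11} \approx -305.13$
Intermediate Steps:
$U{\left(S \right)} = 6$ ($U{\left(S \right)} = 6 - \frac{-4 + 4}{0 + S} = 6 - \frac{0}{S} = 6 - 0 = 6 + 0 = 6$)
$Q{\left(P,X \right)} = \sqrt{5 + P}$
$v = -92$
$v Q{\left(U{\left(2 \right)},9 \right)} = - 92 \sqrt{5 + 6} = - 92 \sqrt{11}$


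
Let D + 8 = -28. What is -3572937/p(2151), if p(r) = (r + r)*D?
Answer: 132331/5736 ≈ 23.070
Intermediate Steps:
D = -36 (D = -8 - 28 = -36)
p(r) = -72*r (p(r) = (r + r)*(-36) = (2*r)*(-36) = -72*r)
-3572937/p(2151) = -3572937/((-72*2151)) = -3572937/(-154872) = -3572937*(-1/154872) = 132331/5736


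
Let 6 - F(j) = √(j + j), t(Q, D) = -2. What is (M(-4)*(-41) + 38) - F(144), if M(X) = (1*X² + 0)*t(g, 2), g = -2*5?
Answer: 1344 + 12*√2 ≈ 1361.0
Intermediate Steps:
g = -10
M(X) = -2*X² (M(X) = (1*X² + 0)*(-2) = (X² + 0)*(-2) = X²*(-2) = -2*X²)
F(j) = 6 - √2*√j (F(j) = 6 - √(j + j) = 6 - √(2*j) = 6 - √2*√j)
(M(-4)*(-41) + 38) - F(144) = (-2*(-4)²*(-41) + 38) - (6 - √2*√144) = (-2*16*(-41) + 38) - (6 - 1*√2*12) = (-32*(-41) + 38) - (6 - 12*√2) = (1312 + 38) + (-6 + 12*√2) = 1350 + (-6 + 12*√2) = 1344 + 12*√2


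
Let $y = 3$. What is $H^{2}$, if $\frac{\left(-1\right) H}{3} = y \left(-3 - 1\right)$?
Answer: $1296$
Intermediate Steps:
$H = 36$ ($H = - 3 \cdot 3 \left(-3 - 1\right) = - 3 \cdot 3 \left(-4\right) = \left(-3\right) \left(-12\right) = 36$)
$H^{2} = 36^{2} = 1296$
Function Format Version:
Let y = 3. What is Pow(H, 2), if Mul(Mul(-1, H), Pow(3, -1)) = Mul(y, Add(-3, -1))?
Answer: 1296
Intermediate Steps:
H = 36 (H = Mul(-3, Mul(3, Add(-3, -1))) = Mul(-3, Mul(3, -4)) = Mul(-3, -12) = 36)
Pow(H, 2) = Pow(36, 2) = 1296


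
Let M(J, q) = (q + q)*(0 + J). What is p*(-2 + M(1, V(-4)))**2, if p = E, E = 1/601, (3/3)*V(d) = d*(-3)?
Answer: 484/601 ≈ 0.80532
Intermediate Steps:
V(d) = -3*d (V(d) = d*(-3) = -3*d)
M(J, q) = 2*J*q (M(J, q) = (2*q)*J = 2*J*q)
E = 1/601 ≈ 0.0016639
p = 1/601 ≈ 0.0016639
p*(-2 + M(1, V(-4)))**2 = (-2 + 2*1*(-3*(-4)))**2/601 = (-2 + 2*1*12)**2/601 = (-2 + 24)**2/601 = (1/601)*22**2 = (1/601)*484 = 484/601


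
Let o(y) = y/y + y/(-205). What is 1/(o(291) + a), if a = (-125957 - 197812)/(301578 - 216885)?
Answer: -5787355/24552081 ≈ -0.23572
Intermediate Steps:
a = -107923/28231 (a = -323769/84693 = -323769*1/84693 = -107923/28231 ≈ -3.8229)
o(y) = 1 - y/205 (o(y) = 1 + y*(-1/205) = 1 - y/205)
1/(o(291) + a) = 1/((1 - 1/205*291) - 107923/28231) = 1/((1 - 291/205) - 107923/28231) = 1/(-86/205 - 107923/28231) = 1/(-24552081/5787355) = -5787355/24552081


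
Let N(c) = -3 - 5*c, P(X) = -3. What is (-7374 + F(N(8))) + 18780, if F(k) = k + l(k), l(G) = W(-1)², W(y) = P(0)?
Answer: 11372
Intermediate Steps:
W(y) = -3
l(G) = 9 (l(G) = (-3)² = 9)
F(k) = 9 + k (F(k) = k + 9 = 9 + k)
(-7374 + F(N(8))) + 18780 = (-7374 + (9 + (-3 - 5*8))) + 18780 = (-7374 + (9 + (-3 - 40))) + 18780 = (-7374 + (9 - 43)) + 18780 = (-7374 - 34) + 18780 = -7408 + 18780 = 11372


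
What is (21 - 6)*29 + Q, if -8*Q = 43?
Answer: 3437/8 ≈ 429.63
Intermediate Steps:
Q = -43/8 (Q = -⅛*43 = -43/8 ≈ -5.3750)
(21 - 6)*29 + Q = (21 - 6)*29 - 43/8 = 15*29 - 43/8 = 435 - 43/8 = 3437/8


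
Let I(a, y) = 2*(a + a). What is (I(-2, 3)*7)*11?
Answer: -616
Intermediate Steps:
I(a, y) = 4*a (I(a, y) = 2*(2*a) = 4*a)
(I(-2, 3)*7)*11 = ((4*(-2))*7)*11 = -8*7*11 = -56*11 = -616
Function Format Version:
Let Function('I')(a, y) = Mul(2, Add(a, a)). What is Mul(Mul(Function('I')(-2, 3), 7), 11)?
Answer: -616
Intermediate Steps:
Function('I')(a, y) = Mul(4, a) (Function('I')(a, y) = Mul(2, Mul(2, a)) = Mul(4, a))
Mul(Mul(Function('I')(-2, 3), 7), 11) = Mul(Mul(Mul(4, -2), 7), 11) = Mul(Mul(-8, 7), 11) = Mul(-56, 11) = -616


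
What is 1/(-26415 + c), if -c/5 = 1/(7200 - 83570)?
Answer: -15274/403462709 ≈ -3.7857e-5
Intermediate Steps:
c = 1/15274 (c = -5/(7200 - 83570) = -5/(-76370) = -5*(-1/76370) = 1/15274 ≈ 6.5471e-5)
1/(-26415 + c) = 1/(-26415 + 1/15274) = 1/(-403462709/15274) = -15274/403462709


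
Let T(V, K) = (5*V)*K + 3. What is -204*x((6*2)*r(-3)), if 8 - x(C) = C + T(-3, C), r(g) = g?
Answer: 101796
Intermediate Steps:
T(V, K) = 3 + 5*K*V (T(V, K) = 5*K*V + 3 = 3 + 5*K*V)
x(C) = 5 + 14*C (x(C) = 8 - (C + (3 + 5*C*(-3))) = 8 - (C + (3 - 15*C)) = 8 - (3 - 14*C) = 8 + (-3 + 14*C) = 5 + 14*C)
-204*x((6*2)*r(-3)) = -204*(5 + 14*((6*2)*(-3))) = -204*(5 + 14*(12*(-3))) = -204*(5 + 14*(-36)) = -204*(5 - 504) = -204*(-499) = 101796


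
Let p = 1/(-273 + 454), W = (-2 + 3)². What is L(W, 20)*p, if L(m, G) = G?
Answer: 20/181 ≈ 0.11050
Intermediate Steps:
W = 1 (W = 1² = 1)
p = 1/181 ≈ 0.0055249
L(W, 20)*p = 20*(1/181) = 20/181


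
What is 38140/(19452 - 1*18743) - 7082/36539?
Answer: 1388576322/25906151 ≈ 53.600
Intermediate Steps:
38140/(19452 - 1*18743) - 7082/36539 = 38140/(19452 - 18743) - 7082*1/36539 = 38140/709 - 7082/36539 = 1388576322/25906151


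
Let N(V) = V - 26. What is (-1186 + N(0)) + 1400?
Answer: 188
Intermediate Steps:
N(V) = -26 + V
(-1186 + N(0)) + 1400 = (-1186 + (-26 + 0)) + 1400 = (-1186 - 26) + 1400 = -1212 + 1400 = 188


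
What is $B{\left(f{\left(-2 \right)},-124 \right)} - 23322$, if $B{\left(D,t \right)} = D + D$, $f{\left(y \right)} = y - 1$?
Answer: $-23328$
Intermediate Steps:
$f{\left(y \right)} = -1 + y$
$B{\left(D,t \right)} = 2 D$
$B{\left(f{\left(-2 \right)},-124 \right)} - 23322 = 2 \left(-1 - 2\right) - 23322 = 2 \left(-3\right) - 23322 = -6 - 23322 = -23328$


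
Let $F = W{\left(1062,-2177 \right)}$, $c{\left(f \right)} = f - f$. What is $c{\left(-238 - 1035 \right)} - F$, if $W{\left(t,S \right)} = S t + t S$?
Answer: $4623948$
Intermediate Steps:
$c{\left(f \right)} = 0$
$W{\left(t,S \right)} = 2 S t$ ($W{\left(t,S \right)} = S t + S t = 2 S t$)
$F = -4623948$ ($F = 2 \left(-2177\right) 1062 = -4623948$)
$c{\left(-238 - 1035 \right)} - F = 0 - -4623948 = 0 + 4623948 = 4623948$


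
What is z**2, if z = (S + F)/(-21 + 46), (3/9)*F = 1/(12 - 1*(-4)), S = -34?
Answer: 292681/160000 ≈ 1.8293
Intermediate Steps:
F = 3/16 (F = 3/(12 - 1*(-4)) = 3/(12 + 4) = 3/16 ≈ 0.18750)
z = -541/400 (z = (-34 + 3/16)/(-21 + 46) = -541/16/25 = -541/16*1/25 = -541/400 ≈ -1.3525)
z**2 = (-541/400)**2 = 292681/160000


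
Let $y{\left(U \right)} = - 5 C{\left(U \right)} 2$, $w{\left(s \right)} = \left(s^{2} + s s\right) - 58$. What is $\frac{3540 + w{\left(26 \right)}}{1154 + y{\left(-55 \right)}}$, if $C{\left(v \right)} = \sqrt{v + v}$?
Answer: $\frac{1394609}{335679} + \frac{12085 i \sqrt{110}}{335679} \approx 4.1546 + 0.37759 i$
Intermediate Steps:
$C{\left(v \right)} = \sqrt{2} \sqrt{v}$ ($C{\left(v \right)} = \sqrt{2 v} = \sqrt{2} \sqrt{v}$)
$w{\left(s \right)} = -58 + 2 s^{2}$ ($w{\left(s \right)} = \left(s^{2} + s^{2}\right) - 58 = 2 s^{2} - 58 = -58 + 2 s^{2}$)
$y{\left(U \right)} = - 10 \sqrt{2} \sqrt{U}$ ($y{\left(U \right)} = - 5 \sqrt{2} \sqrt{U} 2 = - 10 \sqrt{2} \sqrt{U}$)
$\frac{3540 + w{\left(26 \right)}}{1154 + y{\left(-55 \right)}} = \frac{3540 - \left(58 - 2 \cdot 26^{2}\right)}{1154 - 10 \sqrt{2} \sqrt{-55}} = \frac{3540 + \left(-58 + 2 \cdot 676\right)}{1154 - 10 \sqrt{2} i \sqrt{55}} = \frac{3540 + \left(-58 + 1352\right)}{1154 - 10 i \sqrt{110}} = \frac{3540 + 1294}{1154 - 10 i \sqrt{110}} = \frac{4834}{1154 - 10 i \sqrt{110}}$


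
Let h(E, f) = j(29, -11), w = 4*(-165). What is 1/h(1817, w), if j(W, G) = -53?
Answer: -1/53 ≈ -0.018868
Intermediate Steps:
w = -660
h(E, f) = -53
1/h(1817, w) = 1/(-53) = -1/53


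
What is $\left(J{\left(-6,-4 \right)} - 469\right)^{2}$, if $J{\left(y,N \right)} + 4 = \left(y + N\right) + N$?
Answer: $237169$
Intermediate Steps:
$J{\left(y,N \right)} = -4 + y + 2 N$ ($J{\left(y,N \right)} = -4 + \left(\left(y + N\right) + N\right) = -4 + \left(\left(N + y\right) + N\right) = -4 + \left(y + 2 N\right) = -4 + y + 2 N$)
$\left(J{\left(-6,-4 \right)} - 469\right)^{2} = \left(\left(-4 - 6 + 2 \left(-4\right)\right) - 469\right)^{2} = \left(\left(-4 - 6 - 8\right) - 469\right)^{2} = \left(-18 - 469\right)^{2} = \left(-487\right)^{2} = 237169$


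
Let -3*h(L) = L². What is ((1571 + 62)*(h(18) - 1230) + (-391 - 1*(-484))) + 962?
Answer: -2183899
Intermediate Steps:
h(L) = -L²/3
((1571 + 62)*(h(18) - 1230) + (-391 - 1*(-484))) + 962 = ((1571 + 62)*(-⅓*18² - 1230) + (-391 - 1*(-484))) + 962 = (1633*(-⅓*324 - 1230) + (-391 + 484)) + 962 = (1633*(-108 - 1230) + 93) + 962 = (1633*(-1338) + 93) + 962 = (-2184954 + 93) + 962 = -2184861 + 962 = -2183899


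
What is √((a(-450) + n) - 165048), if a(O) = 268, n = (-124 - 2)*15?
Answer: I*√166670 ≈ 408.25*I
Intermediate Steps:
n = -1890 (n = -126*15 = -1890)
√((a(-450) + n) - 165048) = √((268 - 1890) - 165048) = √(-1622 - 165048) = √(-166670) = I*√166670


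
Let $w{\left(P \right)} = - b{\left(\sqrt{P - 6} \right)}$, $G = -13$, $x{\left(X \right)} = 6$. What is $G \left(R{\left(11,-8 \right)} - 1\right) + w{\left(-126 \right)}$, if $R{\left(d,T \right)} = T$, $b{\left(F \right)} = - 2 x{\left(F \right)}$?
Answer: $129$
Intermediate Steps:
$b{\left(F \right)} = -12$ ($b{\left(F \right)} = \left(-2\right) 6 = -12$)
$w{\left(P \right)} = 12$ ($w{\left(P \right)} = \left(-1\right) \left(-12\right) = 12$)
$G \left(R{\left(11,-8 \right)} - 1\right) + w{\left(-126 \right)} = - 13 \left(-8 - 1\right) + 12 = \left(-13\right) \left(-9\right) + 12 = 117 + 12 = 129$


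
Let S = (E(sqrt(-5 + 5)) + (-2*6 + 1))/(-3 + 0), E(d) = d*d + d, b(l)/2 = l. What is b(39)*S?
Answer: 286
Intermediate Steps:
b(l) = 2*l
E(d) = d + d**2 (E(d) = d**2 + d = d + d**2)
S = 11/3 (S = (sqrt(-5 + 5)*(1 + sqrt(-5 + 5)) + (-2*6 + 1))/(-3 + 0) = (sqrt(0)*(1 + sqrt(0)) + (-12 + 1))/(-3) = (0*(1 + 0) - 11)*(-1/3) = (0*1 - 11)*(-1/3) = (0 - 11)*(-1/3) = -11*(-1/3) = 11/3 ≈ 3.6667)
b(39)*S = (2*39)*(11/3) = 78*(11/3) = 286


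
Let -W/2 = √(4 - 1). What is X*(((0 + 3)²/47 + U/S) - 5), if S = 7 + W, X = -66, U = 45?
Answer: -425238/1739 - 5940*√3/37 ≈ -522.59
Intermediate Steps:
W = -2*√3 (W = -2*√(4 - 1) = -2*√3 ≈ -3.4641)
S = 7 - 2*√3 ≈ 3.5359
X*(((0 + 3)²/47 + U/S) - 5) = -66*(((0 + 3)²/47 + 45/(7 - 2*√3)) - 5) = -66*((3²*(1/47) + 45/(7 - 2*√3)) - 5) = -66*((9*(1/47) + 45/(7 - 2*√3)) - 5) = -66*((9/47 + 45/(7 - 2*√3)) - 5) = -66*(-226/47 + 45/(7 - 2*√3)) = 14916/47 - 2970/(7 - 2*√3)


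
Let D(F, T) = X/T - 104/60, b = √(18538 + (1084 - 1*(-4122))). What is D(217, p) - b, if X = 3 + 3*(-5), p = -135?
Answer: -74/45 - 8*√371 ≈ -155.74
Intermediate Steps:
b = 8*√371 (b = √(18538 + (1084 + 4122)) = √(18538 + 5206) = √23744 = 8*√371 ≈ 154.09)
X = -12 (X = 3 - 15 = -12)
D(F, T) = -26/15 - 12/T (D(F, T) = -12/T - 104/60 = -12/T - 104*1/60 = -12/T - 26/15 = -26/15 - 12/T)
D(217, p) - b = (-26/15 - 12/(-135)) - 8*√371 = (-26/15 - 12*(-1/135)) - 8*√371 = (-26/15 + 4/45) - 8*√371 = -74/45 - 8*√371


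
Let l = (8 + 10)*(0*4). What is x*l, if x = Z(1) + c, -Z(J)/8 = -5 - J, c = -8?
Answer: 0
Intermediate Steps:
Z(J) = 40 + 8*J (Z(J) = -8*(-5 - J) = 40 + 8*J)
x = 40 (x = (40 + 8*1) - 8 = (40 + 8) - 8 = 48 - 8 = 40)
l = 0 (l = 18*0 = 0)
x*l = 40*0 = 0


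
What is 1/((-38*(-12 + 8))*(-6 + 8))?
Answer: 1/304 ≈ 0.0032895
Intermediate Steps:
1/((-38*(-12 + 8))*(-6 + 8)) = 1/(-38*(-4)*2) = 1/(152*2) = 1/304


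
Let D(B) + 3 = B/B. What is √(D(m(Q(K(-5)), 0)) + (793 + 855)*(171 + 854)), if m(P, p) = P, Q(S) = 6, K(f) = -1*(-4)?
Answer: √1689198 ≈ 1299.7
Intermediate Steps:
K(f) = 4
D(B) = -2 (D(B) = -3 + B/B = -3 + 1 = -2)
√(D(m(Q(K(-5)), 0)) + (793 + 855)*(171 + 854)) = √(-2 + (793 + 855)*(171 + 854)) = √(-2 + 1648*1025) = √(-2 + 1689200) = √1689198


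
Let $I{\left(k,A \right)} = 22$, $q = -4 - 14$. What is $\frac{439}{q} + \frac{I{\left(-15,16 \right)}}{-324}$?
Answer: $- \frac{1981}{81} \approx -24.457$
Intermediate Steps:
$q = -18$ ($q = -4 - 14 = -18$)
$\frac{439}{q} + \frac{I{\left(-15,16 \right)}}{-324} = \frac{439}{-18} + \frac{22}{-324} = 439 \left(- \frac{1}{18}\right) + 22 \left(- \frac{1}{324}\right) = - \frac{439}{18} - \frac{11}{162} = - \frac{1981}{81}$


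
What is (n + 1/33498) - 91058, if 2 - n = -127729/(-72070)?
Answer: -54957938025533/603550215 ≈ -91058.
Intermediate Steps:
n = 16411/72070 (n = 2 - (-127729)/(-72070) = 2 - (-127729)*(-1)/72070 = 2 - 1*127729/72070 = 2 - 127729/72070 = 16411/72070 ≈ 0.22771)
(n + 1/33498) - 91058 = (16411/72070 + 1/33498) - 91058 = 137451937/603550215 - 91058 = -54957938025533/603550215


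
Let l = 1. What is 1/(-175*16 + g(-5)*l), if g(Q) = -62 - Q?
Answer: -1/2857 ≈ -0.00035002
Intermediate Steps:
1/(-175*16 + g(-5)*l) = 1/(-175*16 + (-62 - 1*(-5))*1) = 1/(-2800 + (-62 + 5)*1) = 1/(-2800 - 57*1) = 1/(-2800 - 57) = 1/(-2857) = -1/2857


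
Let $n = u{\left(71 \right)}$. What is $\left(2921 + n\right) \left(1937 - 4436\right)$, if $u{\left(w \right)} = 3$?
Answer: $-7307076$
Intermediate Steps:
$n = 3$
$\left(2921 + n\right) \left(1937 - 4436\right) = \left(2921 + 3\right) \left(1937 - 4436\right) = 2924 \left(-2499\right) = -7307076$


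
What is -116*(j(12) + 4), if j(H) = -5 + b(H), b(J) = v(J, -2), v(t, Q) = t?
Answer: -1276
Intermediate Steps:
b(J) = J
j(H) = -5 + H
-116*(j(12) + 4) = -116*((-5 + 12) + 4) = -116*(7 + 4) = -116*11 = -1276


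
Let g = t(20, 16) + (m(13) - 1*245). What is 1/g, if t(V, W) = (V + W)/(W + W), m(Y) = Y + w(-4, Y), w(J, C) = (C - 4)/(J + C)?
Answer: -8/1839 ≈ -0.0043502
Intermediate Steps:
w(J, C) = (-4 + C)/(C + J)
m(Y) = 1 + Y (m(Y) = Y + (-4 + Y)/(Y - 4) = Y + (-4 + Y)/(-4 + Y) = Y + 1 = 1 + Y)
t(V, W) = (V + W)/(2*W) (t(V, W) = (V + W)/((2*W)) = (V + W)*(1/(2*W)) = (V + W)/(2*W))
g = -1839/8 (g = (½)*(20 + 16)/16 + ((1 + 13) - 1*245) = (½)*(1/16)*36 + (14 - 245) = 9/8 - 231 = -1839/8 ≈ -229.88)
1/g = 1/(-1839/8) = -8/1839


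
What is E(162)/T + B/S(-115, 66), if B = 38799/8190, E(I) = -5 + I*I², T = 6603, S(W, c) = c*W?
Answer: 9788271914389/15202086900 ≈ 643.88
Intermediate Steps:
S(W, c) = W*c
E(I) = -5 + I³
B = 4311/910 (B = 38799*(1/8190) = 4311/910 ≈ 4.7374)
E(162)/T + B/S(-115, 66) = (-5 + 162³)/6603 + 4311/(910*((-115*66))) = (-5 + 4251528)*(1/6603) + (4311/910)/(-7590) = 4251523*(1/6603) + (4311/910)*(-1/7590) = 4251523/6603 - 1437/2302300 = 9788271914389/15202086900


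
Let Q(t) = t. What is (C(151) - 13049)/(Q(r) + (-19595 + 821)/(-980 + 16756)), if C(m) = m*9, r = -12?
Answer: 92210720/104043 ≈ 886.28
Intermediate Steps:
C(m) = 9*m
(C(151) - 13049)/(Q(r) + (-19595 + 821)/(-980 + 16756)) = (9*151 - 13049)/(-12 + (-19595 + 821)/(-980 + 16756)) = (1359 - 13049)/(-12 - 18774/15776) = -11690/(-12 - 18774*1/15776) = -11690/(-12 - 9387/7888) = -11690/(-104043/7888) = -11690*(-7888/104043) = 92210720/104043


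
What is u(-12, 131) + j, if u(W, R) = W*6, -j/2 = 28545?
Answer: -57162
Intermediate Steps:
j = -57090 (j = -2*28545 = -57090)
u(W, R) = 6*W
u(-12, 131) + j = 6*(-12) - 57090 = -72 - 57090 = -57162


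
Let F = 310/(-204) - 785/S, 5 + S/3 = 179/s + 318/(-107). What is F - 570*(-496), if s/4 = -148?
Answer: 5038716000375/17820386 ≈ 2.8275e+5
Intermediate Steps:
s = -592 (s = 4*(-148) = -592)
S = -1572387/63344 (S = -15 + 3*(179/(-592) + 318/(-107)) = -15 + 3*(179*(-1/592) + 318*(-1/107)) = -15 + 3*(-179/592 - 318/107) = -15 + 3*(-207409/63344) = -15 - 622227/63344 = -1572387/63344 ≈ -24.823)
F = 536470455/17820386 (F = 310/(-204) - 785/(-1572387/63344) = 310*(-1/204) - 785*(-63344/1572387) = -155/102 + 49725040/1572387 = 536470455/17820386 ≈ 30.104)
F - 570*(-496) = 536470455/17820386 - 570*(-496) = 536470455/17820386 + 282720 = 5038716000375/17820386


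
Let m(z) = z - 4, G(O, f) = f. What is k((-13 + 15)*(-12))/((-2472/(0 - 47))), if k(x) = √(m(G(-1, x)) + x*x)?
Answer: 47*√137/1236 ≈ 0.44508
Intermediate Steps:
m(z) = -4 + z
k(x) = √(-4 + x + x²) (k(x) = √((-4 + x) + x*x) = √((-4 + x) + x²) = √(-4 + x + x²))
k((-13 + 15)*(-12))/((-2472/(0 - 47))) = √(-4 + (-13 + 15)*(-12) + ((-13 + 15)*(-12))²)/((-2472/(0 - 47))) = √(-4 + 2*(-12) + (2*(-12))²)/((-2472/(-47))) = √(-4 - 24 + (-24)²)/((-1/47*(-2472))) = √(-4 - 24 + 576)/(2472/47) = √548*(47/2472) = (2*√137)*(47/2472) = 47*√137/1236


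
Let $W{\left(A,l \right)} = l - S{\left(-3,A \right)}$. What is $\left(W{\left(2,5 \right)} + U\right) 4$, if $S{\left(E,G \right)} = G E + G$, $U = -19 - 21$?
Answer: $-124$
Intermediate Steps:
$U = -40$ ($U = -19 - 21 = -40$)
$S{\left(E,G \right)} = G + E G$ ($S{\left(E,G \right)} = E G + G = G + E G$)
$W{\left(A,l \right)} = l + 2 A$ ($W{\left(A,l \right)} = l - A \left(1 - 3\right) = l - A \left(-2\right) = l - - 2 A = l + 2 A$)
$\left(W{\left(2,5 \right)} + U\right) 4 = \left(\left(5 + 2 \cdot 2\right) - 40\right) 4 = \left(\left(5 + 4\right) - 40\right) 4 = \left(9 - 40\right) 4 = \left(-31\right) 4 = -124$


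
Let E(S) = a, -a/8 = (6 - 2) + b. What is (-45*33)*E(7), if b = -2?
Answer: 23760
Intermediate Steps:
a = -16 (a = -8*((6 - 2) - 2) = -8*(4 - 2) = -8*2 = -16)
E(S) = -16
(-45*33)*E(7) = -45*33*(-16) = -1485*(-16) = 23760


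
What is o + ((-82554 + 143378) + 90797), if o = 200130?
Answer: 351751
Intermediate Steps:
o + ((-82554 + 143378) + 90797) = 200130 + ((-82554 + 143378) + 90797) = 200130 + (60824 + 90797) = 200130 + 151621 = 351751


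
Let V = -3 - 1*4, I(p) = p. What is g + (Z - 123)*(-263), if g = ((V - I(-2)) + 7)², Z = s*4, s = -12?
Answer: 44977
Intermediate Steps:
V = -7 (V = -3 - 4 = -7)
Z = -48 (Z = -12*4 = -48)
g = 4 (g = ((-7 - 1*(-2)) + 7)² = ((-7 + 2) + 7)² = (-5 + 7)² = 2² = 4)
g + (Z - 123)*(-263) = 4 + (-48 - 123)*(-263) = 4 - 171*(-263) = 4 + 44973 = 44977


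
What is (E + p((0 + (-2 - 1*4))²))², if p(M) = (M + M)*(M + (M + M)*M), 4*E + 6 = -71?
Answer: 572726563369/16 ≈ 3.5795e+10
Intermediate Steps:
E = -77/4 (E = -3/2 + (¼)*(-71) = -3/2 - 71/4 = -77/4 ≈ -19.250)
p(M) = 2*M*(M + 2*M²) (p(M) = (2*M)*(M + (2*M)*M) = (2*M)*(M + 2*M²) = 2*M*(M + 2*M²))
(E + p((0 + (-2 - 1*4))²))² = (-77/4 + ((0 + (-2 - 1*4))²)²*(2 + 4*(0 + (-2 - 1*4))²))² = (-77/4 + ((0 + (-2 - 4))²)²*(2 + 4*(0 + (-2 - 4))²))² = (-77/4 + ((0 - 6)²)²*(2 + 4*(0 - 6)²))² = (-77/4 + ((-6)²)²*(2 + 4*(-6)²))² = (-77/4 + 36²*(2 + 4*36))² = (-77/4 + 1296*(2 + 144))² = (-77/4 + 1296*146)² = (-77/4 + 189216)² = (756787/4)² = 572726563369/16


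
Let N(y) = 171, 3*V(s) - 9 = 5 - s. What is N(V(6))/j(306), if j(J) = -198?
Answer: -19/22 ≈ -0.86364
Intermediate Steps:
V(s) = 14/3 - s/3 (V(s) = 3 + (5 - s)/3 = 3 + (5/3 - s/3) = 14/3 - s/3)
N(V(6))/j(306) = 171/(-198) = 171*(-1/198) = -19/22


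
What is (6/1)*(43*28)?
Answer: 7224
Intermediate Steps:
(6/1)*(43*28) = (6*1)*1204 = 6*1204 = 7224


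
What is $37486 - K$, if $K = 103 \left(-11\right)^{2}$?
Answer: $25023$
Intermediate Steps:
$K = 12463$ ($K = 103 \cdot 121 = 12463$)
$37486 - K = 37486 - 12463 = 25023$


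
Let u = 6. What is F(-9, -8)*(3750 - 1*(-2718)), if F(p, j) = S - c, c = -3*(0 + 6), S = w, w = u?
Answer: 155232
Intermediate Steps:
w = 6
S = 6
c = -18 (c = -3*6 = -18)
F(p, j) = 24 (F(p, j) = 6 - 1*(-18) = 6 + 18 = 24)
F(-9, -8)*(3750 - 1*(-2718)) = 24*(3750 - 1*(-2718)) = 24*(3750 + 2718) = 24*6468 = 155232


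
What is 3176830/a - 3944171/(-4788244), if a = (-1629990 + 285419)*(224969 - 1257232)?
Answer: 147954888585362219/179617501116716276 ≈ 0.82372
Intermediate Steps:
a = 1387950894173 (a = -1344571*(-1032263) = 1387950894173)
3176830/a - 3944171/(-4788244) = 3176830/1387950894173 - 3944171/(-4788244) = 3176830*(1/1387950894173) - 3944171*(-1/4788244) = 3176830/1387950894173 + 3944171/4788244 = 147954888585362219/179617501116716276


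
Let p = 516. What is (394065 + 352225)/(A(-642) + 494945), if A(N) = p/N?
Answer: 79853030/52959029 ≈ 1.5078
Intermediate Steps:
A(N) = 516/N
(394065 + 352225)/(A(-642) + 494945) = (394065 + 352225)/(516/(-642) + 494945) = 746290/(516*(-1/642) + 494945) = 746290/(-86/107 + 494945) = 746290/(52959029/107) = 746290*(107/52959029) = 79853030/52959029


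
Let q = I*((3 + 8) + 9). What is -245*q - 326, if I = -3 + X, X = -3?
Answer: 29074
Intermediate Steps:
I = -6 (I = -3 - 3 = -6)
q = -120 (q = -6*((3 + 8) + 9) = -6*(11 + 9) = -6*20 = -120)
-245*q - 326 = -245*(-120) - 326 = 29400 - 326 = 29074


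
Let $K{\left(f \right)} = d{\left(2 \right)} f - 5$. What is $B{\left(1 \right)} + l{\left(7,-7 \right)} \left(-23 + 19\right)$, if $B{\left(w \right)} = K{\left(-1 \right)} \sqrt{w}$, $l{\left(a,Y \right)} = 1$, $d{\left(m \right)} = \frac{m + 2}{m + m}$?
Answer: $-10$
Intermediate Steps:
$d{\left(m \right)} = \frac{2 + m}{2 m}$
$K{\left(f \right)} = -5 + f$ ($K{\left(f \right)} = \frac{2 + 2}{2 \cdot 2} f - 5 = \frac{1}{2} \cdot \frac{1}{2} \cdot 4 f - 5 = 1 f - 5 = f - 5 = -5 + f$)
$B{\left(w \right)} = - 6 \sqrt{w}$ ($B{\left(w \right)} = \left(-5 - 1\right) \sqrt{w} = - 6 \sqrt{w}$)
$B{\left(1 \right)} + l{\left(7,-7 \right)} \left(-23 + 19\right) = - 6 \sqrt{1} + 1 \left(-23 + 19\right) = \left(-6\right) 1 + 1 \left(-4\right) = -6 - 4 = -10$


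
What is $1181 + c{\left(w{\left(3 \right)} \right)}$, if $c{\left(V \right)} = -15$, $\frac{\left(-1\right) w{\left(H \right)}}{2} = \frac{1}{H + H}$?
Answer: $1166$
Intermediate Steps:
$w{\left(H \right)} = - \frac{1}{H}$ ($w{\left(H \right)} = - \frac{2}{H + H} = - \frac{2}{2 H} = - 2 \frac{1}{2 H} = - \frac{1}{H}$)
$1181 + c{\left(w{\left(3 \right)} \right)} = 1181 - 15 = 1166$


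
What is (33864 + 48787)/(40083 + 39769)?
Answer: 82651/79852 ≈ 1.0351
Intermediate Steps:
(33864 + 48787)/(40083 + 39769) = 82651/79852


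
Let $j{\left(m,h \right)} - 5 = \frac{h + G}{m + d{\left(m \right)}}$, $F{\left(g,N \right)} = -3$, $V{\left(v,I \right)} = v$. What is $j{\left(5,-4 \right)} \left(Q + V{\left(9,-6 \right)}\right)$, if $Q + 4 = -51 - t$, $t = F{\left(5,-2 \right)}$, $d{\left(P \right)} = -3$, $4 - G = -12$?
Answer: $-473$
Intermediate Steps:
$G = 16$ ($G = 4 - -12 = 4 + 12 = 16$)
$j{\left(m,h \right)} = 5 + \frac{16 + h}{-3 + m}$ ($j{\left(m,h \right)} = 5 + \frac{h + 16}{m - 3} = 5 + \frac{16 + h}{-3 + m}$)
$t = -3$
$Q = -52$ ($Q = -4 - 48 = -52$)
$j{\left(5,-4 \right)} \left(Q + V{\left(9,-6 \right)}\right) = \frac{1 - 4 + 5 \cdot 5}{-3 + 5} \left(-52 + 9\right) = \frac{1 - 4 + 25}{2} \left(-43\right) = \frac{1}{2} \cdot 22 \left(-43\right) = 11 \left(-43\right) = -473$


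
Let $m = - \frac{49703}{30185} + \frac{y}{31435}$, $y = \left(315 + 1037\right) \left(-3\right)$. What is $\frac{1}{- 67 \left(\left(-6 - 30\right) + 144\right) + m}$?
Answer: $- \frac{189773095}{1373535084253} \approx -0.00013816$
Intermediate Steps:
$y = -4056$ ($y = 1352 \left(-3\right) = -4056$)
$m = - \frac{336968833}{189773095}$ ($m = - \frac{49703}{30185} - \frac{4056}{31435} = - \frac{336968833}{189773095} \approx -1.7756$)
$\frac{1}{- 67 \left(\left(-6 - 30\right) + 144\right) + m} = \frac{1}{- 67 \left(\left(-6 - 30\right) + 144\right) - \frac{336968833}{189773095}} = \frac{1}{- 67 \left(-36 + 144\right) - \frac{336968833}{189773095}} = \frac{1}{\left(-67\right) 108 - \frac{336968833}{189773095}} = \frac{1}{-7236 - \frac{336968833}{189773095}} = \frac{1}{- \frac{1373535084253}{189773095}} = - \frac{189773095}{1373535084253}$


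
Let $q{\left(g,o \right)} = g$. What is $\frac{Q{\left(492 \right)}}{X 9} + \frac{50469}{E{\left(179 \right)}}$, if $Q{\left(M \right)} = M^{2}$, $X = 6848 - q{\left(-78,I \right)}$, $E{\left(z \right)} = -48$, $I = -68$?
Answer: $- \frac{58042881}{55408} \approx -1047.6$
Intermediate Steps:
$X = 6926$ ($X = 6848 - -78 = 6848 + 78 = 6926$)
$\frac{Q{\left(492 \right)}}{X 9} + \frac{50469}{E{\left(179 \right)}} = \frac{492^{2}}{6926 \cdot 9} + \frac{50469}{-48} = \frac{242064}{62334} + 50469 \left(- \frac{1}{48}\right) = 242064 \cdot \frac{1}{62334} - \frac{16823}{16} = \frac{13448}{3463} - \frac{16823}{16} = - \frac{58042881}{55408}$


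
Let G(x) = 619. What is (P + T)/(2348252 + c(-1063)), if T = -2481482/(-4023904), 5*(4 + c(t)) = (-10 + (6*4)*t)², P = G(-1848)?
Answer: 2077731715/444717661076416 ≈ 4.6720e-6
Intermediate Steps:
P = 619
c(t) = -4 + (-10 + 24*t)²/5 (c(t) = -4 + (-10 + (6*4)*t)²/5 = -4 + (-10 + 24*t)²/5)
T = 1240741/2011952 (T = -2481482*(-1/4023904) = 1240741/2011952 ≈ 0.61668)
(P + T)/(2348252 + c(-1063)) = (619 + 1240741/2011952)/(2348252 + (-4 + 4*(-5 + 12*(-1063))²/5)) = 1246639029/(2011952*(2348252 + (-4 + 4*(-5 - 12756)²/5))) = 1246639029/(2011952*(2348252 + (-4 + (⅘)*(-12761)²))) = 1246639029/(2011952*(2348252 + (-4 + (⅘)*162843121))) = 1246639029/(2011952*(2348252 + (-4 + 651372484/5))) = 1246639029/(2011952*(2348252 + 651372464/5)) = 1246639029/(2011952*(663113724/5)) = (1246639029/2011952)*(5/663113724) = 2077731715/444717661076416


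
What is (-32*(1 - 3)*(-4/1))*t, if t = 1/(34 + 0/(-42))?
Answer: -128/17 ≈ -7.5294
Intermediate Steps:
t = 1/34 (t = 1/(34 + 0*(-1/42)) = 1/(34 + 0) = 1/34 ≈ 0.029412)
(-32*(1 - 3)*(-4/1))*t = -32*(1 - 3)*(-4/1)*(1/34) = -(-64)*(-4*1)*(1/34) = -(-64)*(-4)*(1/34) = -32*8*(1/34) = -256*1/34 = -128/17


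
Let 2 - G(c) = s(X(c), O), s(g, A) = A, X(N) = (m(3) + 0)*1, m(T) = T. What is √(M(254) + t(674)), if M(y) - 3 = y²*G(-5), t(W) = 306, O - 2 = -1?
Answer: 5*√2593 ≈ 254.61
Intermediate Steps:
O = 1 (O = 2 - 1 = 1)
X(N) = 3 (X(N) = (3 + 0)*1 = 3*1 = 3)
G(c) = 1 (G(c) = 2 - 1*1 = 2 - 1 = 1)
M(y) = 3 + y² (M(y) = 3 + y²*1 = 3 + y²)
√(M(254) + t(674)) = √((3 + 254²) + 306) = √((3 + 64516) + 306) = √(64519 + 306) = √64825 = 5*√2593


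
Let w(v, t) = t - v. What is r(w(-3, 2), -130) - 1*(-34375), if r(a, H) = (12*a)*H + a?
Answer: 26580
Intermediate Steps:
r(a, H) = a + 12*H*a (r(a, H) = 12*H*a + a = a + 12*H*a)
r(w(-3, 2), -130) - 1*(-34375) = (2 - 1*(-3))*(1 + 12*(-130)) - 1*(-34375) = (2 + 3)*(1 - 1560) + 34375 = 5*(-1559) + 34375 = -7795 + 34375 = 26580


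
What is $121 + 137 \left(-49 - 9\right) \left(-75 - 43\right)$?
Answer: $937749$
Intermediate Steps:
$121 + 137 \left(-49 - 9\right) \left(-75 - 43\right) = 121 + 137 \left(\left(-58\right) \left(-118\right)\right) = 121 + 137 \cdot 6844 = 121 + 937628 = 937749$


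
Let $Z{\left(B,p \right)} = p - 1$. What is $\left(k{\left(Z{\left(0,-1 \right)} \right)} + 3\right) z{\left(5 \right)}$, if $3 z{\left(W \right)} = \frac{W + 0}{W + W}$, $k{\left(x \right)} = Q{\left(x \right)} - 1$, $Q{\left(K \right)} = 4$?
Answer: $1$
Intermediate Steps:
$Z{\left(B,p \right)} = -1 + p$ ($Z{\left(B,p \right)} = p - 1 = -1 + p$)
$k{\left(x \right)} = 3$ ($k{\left(x \right)} = 4 - 1 = 3$)
$z{\left(W \right)} = \frac{1}{6}$ ($z{\left(W \right)} = \frac{\left(W + 0\right) \frac{1}{W + W}}{3} = \frac{W \frac{1}{2 W}}{3} = \frac{1}{3} \cdot \frac{1}{2} = \frac{1}{6}$)
$\left(k{\left(Z{\left(0,-1 \right)} \right)} + 3\right) z{\left(5 \right)} = \left(3 + 3\right) \frac{1}{6} = 6 \cdot \frac{1}{6} = 1$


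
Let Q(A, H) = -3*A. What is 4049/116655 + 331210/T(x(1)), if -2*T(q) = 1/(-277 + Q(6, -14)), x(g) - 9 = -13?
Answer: 22796008508549/116655 ≈ 1.9541e+8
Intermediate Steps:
x(g) = -4 (x(g) = 9 - 13 = -4)
T(q) = 1/590 (T(q) = -1/(2*(-277 - 3*6)) = -1/(2*(-277 - 18)) = -½/(-295) = -½*(-1/295) = 1/590)
4049/116655 + 331210/T(x(1)) = 4049/116655 + 331210/(1/590) = 4049*(1/116655) + 331210*590 = 4049/116655 + 195413900 = 22796008508549/116655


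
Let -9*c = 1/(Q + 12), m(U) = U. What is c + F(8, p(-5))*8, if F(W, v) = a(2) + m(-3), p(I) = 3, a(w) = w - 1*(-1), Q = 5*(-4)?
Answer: 1/72 ≈ 0.013889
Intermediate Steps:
Q = -20
a(w) = 1 + w (a(w) = w + 1 = 1 + w)
c = 1/72 (c = -1/(9*(-20 + 12)) = -1/9/(-8) = -1/9*(-1/8) = 1/72 ≈ 0.013889)
F(W, v) = 0 (F(W, v) = (1 + 2) - 3 = 3 - 3 = 0)
c + F(8, p(-5))*8 = 1/72 + 0*8 = 1/72 + 0 = 1/72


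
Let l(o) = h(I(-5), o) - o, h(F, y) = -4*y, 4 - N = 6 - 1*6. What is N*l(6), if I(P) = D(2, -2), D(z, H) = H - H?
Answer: -120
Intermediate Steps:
D(z, H) = 0
I(P) = 0
N = 4 (N = 4 - (6 - 1*6) = 4 - (6 - 6) = 4 - 1*0 = 4 + 0 = 4)
l(o) = -5*o (l(o) = -4*o - o = -5*o)
N*l(6) = 4*(-5*6) = 4*(-30) = -120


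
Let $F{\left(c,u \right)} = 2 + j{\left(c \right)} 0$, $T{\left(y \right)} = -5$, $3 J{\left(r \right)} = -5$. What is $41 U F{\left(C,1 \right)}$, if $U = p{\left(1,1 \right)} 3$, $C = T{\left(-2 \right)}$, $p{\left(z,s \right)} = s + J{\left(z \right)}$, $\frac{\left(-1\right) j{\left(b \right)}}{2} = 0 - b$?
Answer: $-164$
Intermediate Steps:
$J{\left(r \right)} = - \frac{5}{3}$ ($J{\left(r \right)} = \frac{1}{3} \left(-5\right) = - \frac{5}{3}$)
$j{\left(b \right)} = 2 b$ ($j{\left(b \right)} = - 2 \left(0 - b\right) = - 2 \left(- b\right) = 2 b$)
$p{\left(z,s \right)} = - \frac{5}{3} + s$ ($p{\left(z,s \right)} = s - \frac{5}{3} = - \frac{5}{3} + s$)
$C = -5$
$F{\left(c,u \right)} = 2$ ($F{\left(c,u \right)} = 2 + 2 c 0 = 2 + 0 = 2$)
$U = -2$ ($U = \left(- \frac{5}{3} + 1\right) 3 = \left(- \frac{2}{3}\right) 3 = -2$)
$41 U F{\left(C,1 \right)} = 41 \left(-2\right) 2 = \left(-82\right) 2 = -164$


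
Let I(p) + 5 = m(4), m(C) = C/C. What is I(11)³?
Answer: -64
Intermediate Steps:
m(C) = 1
I(p) = -4 (I(p) = -5 + 1 = -4)
I(11)³ = (-4)³ = -64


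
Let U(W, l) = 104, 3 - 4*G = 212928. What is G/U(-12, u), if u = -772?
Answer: -212925/416 ≈ -511.84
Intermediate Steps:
G = -212925/4 (G = 3/4 - 1/4*212928 = 3/4 - 53232 = -212925/4 ≈ -53231.)
G/U(-12, u) = -212925/4/104 = -212925/4*1/104 = -212925/416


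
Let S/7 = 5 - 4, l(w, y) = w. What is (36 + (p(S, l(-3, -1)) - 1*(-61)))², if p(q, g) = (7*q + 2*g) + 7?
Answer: 21609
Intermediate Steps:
S = 7 (S = 7*(5 - 4) = 7*1 = 7)
p(q, g) = 7 + 2*g + 7*q (p(q, g) = (2*g + 7*q) + 7 = 7 + 2*g + 7*q)
(36 + (p(S, l(-3, -1)) - 1*(-61)))² = (36 + ((7 + 2*(-3) + 7*7) - 1*(-61)))² = (36 + ((7 - 6 + 49) + 61))² = (36 + (50 + 61))² = (36 + 111)² = 147² = 21609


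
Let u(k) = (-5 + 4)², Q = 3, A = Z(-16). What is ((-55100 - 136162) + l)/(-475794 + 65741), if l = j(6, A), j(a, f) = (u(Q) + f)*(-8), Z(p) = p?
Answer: 27306/58579 ≈ 0.46614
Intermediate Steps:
A = -16
u(k) = 1 (u(k) = (-1)² = 1)
j(a, f) = -8 - 8*f (j(a, f) = (1 + f)*(-8) = -8 - 8*f)
l = 120 (l = -8 - 8*(-16) = -8 + 128 = 120)
((-55100 - 136162) + l)/(-475794 + 65741) = ((-55100 - 136162) + 120)/(-475794 + 65741) = (-191262 + 120)/(-410053) = -191142*(-1/410053) = 27306/58579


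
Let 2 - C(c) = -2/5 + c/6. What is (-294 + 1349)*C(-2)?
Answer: 8651/3 ≈ 2883.7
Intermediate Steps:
C(c) = 12/5 - c/6 (C(c) = 2 - (-2/5 + c/6) = 2 - (-2*⅕ + c*(⅙)) = 2 - (-⅖ + c/6) = 2 + (⅖ - c/6) = 12/5 - c/6)
(-294 + 1349)*C(-2) = (-294 + 1349)*(12/5 - ⅙*(-2)) = 1055*(12/5 + ⅓) = 1055*(41/15) = 8651/3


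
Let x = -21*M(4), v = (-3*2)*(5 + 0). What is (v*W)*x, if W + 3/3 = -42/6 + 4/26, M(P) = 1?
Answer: -64260/13 ≈ -4943.1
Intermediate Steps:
v = -30 (v = -6*5 = -30)
W = -102/13 (W = -1 + (-42/6 + 4/26) = -1 + (-42*⅙ + 4*(1/26)) = -1 + (-7 + 2/13) = -1 - 89/13 = -102/13 ≈ -7.8462)
x = -21 (x = -21*1 = -21)
(v*W)*x = -30*(-102/13)*(-21) = (3060/13)*(-21) = -64260/13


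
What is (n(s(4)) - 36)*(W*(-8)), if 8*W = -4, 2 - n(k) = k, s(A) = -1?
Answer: -132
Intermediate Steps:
n(k) = 2 - k
W = -1/2 (W = (1/8)*(-4) = -1/2 ≈ -0.50000)
(n(s(4)) - 36)*(W*(-8)) = ((2 - 1*(-1)) - 36)*(-1/2*(-8)) = ((2 + 1) - 36)*4 = (3 - 36)*4 = -33*4 = -132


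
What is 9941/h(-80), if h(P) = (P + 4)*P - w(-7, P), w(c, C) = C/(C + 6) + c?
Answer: 367817/225179 ≈ 1.6334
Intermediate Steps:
w(c, C) = c + C/(6 + C) (w(c, C) = C/(6 + C) + c = c + C/(6 + C))
h(P) = P*(4 + P) - (-42 - 6*P)/(6 + P) (h(P) = (P + 4)*P - (P + 6*(-7) + P*(-7))/(6 + P) = (4 + P)*P - (P - 42 - 7*P)/(6 + P) = P*(4 + P) - (-42 - 6*P)/(6 + P))
9941/h(-80) = 9941/(((42 + 6*(-80) - 80*(4 - 80)*(6 - 80))/(6 - 80))) = 9941/(((42 - 480 - 80*(-76)*(-74))/(-74))) = 9941/((-(42 - 480 - 449920)/74)) = 9941/((-1/74*(-450358))) = 9941/(225179/37) = 9941*(37/225179) = 367817/225179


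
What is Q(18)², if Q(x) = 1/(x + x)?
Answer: 1/1296 ≈ 0.00077160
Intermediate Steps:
Q(x) = 1/(2*x)
Q(18)² = ((½)/18)² = ((½)*(1/18))² = (1/36)² = 1/1296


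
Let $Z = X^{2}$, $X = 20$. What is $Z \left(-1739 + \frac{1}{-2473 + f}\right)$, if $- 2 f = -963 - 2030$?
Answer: $- \frac{1358507600}{1953} \approx -6.956 \cdot 10^{5}$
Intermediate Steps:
$f = \frac{2993}{2}$ ($f = - \frac{-963 - 2030}{2} = \left(- \frac{1}{2}\right) \left(-2993\right) = \frac{2993}{2} \approx 1496.5$)
$Z = 400$ ($Z = 20^{2} = 400$)
$Z \left(-1739 + \frac{1}{-2473 + f}\right) = 400 \left(-1739 + \frac{1}{-2473 + \frac{2993}{2}}\right) = 400 \left(-1739 + \frac{1}{- \frac{1953}{2}}\right) = 400 \left(-1739 - \frac{2}{1953}\right) = 400 \left(- \frac{3396269}{1953}\right) = - \frac{1358507600}{1953}$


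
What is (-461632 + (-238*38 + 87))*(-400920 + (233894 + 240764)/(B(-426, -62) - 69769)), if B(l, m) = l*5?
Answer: 13565302861463682/71899 ≈ 1.8867e+11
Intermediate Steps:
B(l, m) = 5*l
(-461632 + (-238*38 + 87))*(-400920 + (233894 + 240764)/(B(-426, -62) - 69769)) = (-461632 + (-238*38 + 87))*(-400920 + (233894 + 240764)/(5*(-426) - 69769)) = (-461632 + (-9044 + 87))*(-400920 + 474658/(-2130 - 69769)) = (-461632 - 8957)*(-400920 + 474658/(-71899)) = -470589*(-400920 + 474658*(-1/71899)) = -470589*(-400920 - 474658/71899) = -470589*(-28826221738/71899) = 13565302861463682/71899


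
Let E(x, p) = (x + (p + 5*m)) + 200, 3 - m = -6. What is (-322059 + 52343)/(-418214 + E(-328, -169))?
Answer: 134858/209233 ≈ 0.64454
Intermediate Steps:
m = 9 (m = 3 - 1*(-6) = 3 + 6 = 9)
E(x, p) = 245 + p + x (E(x, p) = (x + (p + 5*9)) + 200 = (x + (p + 45)) + 200 = (x + (45 + p)) + 200 = (45 + p + x) + 200 = 245 + p + x)
(-322059 + 52343)/(-418214 + E(-328, -169)) = (-322059 + 52343)/(-418214 + (245 - 169 - 328)) = -269716/(-418214 - 252) = -269716/(-418466) = -269716*(-1/418466) = 134858/209233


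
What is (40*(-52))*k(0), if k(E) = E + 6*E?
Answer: 0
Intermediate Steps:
k(E) = 7*E
(40*(-52))*k(0) = (40*(-52))*(7*0) = -2080*0 = 0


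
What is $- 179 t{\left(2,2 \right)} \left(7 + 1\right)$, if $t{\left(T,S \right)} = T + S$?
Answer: $-5728$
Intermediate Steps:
$t{\left(T,S \right)} = S + T$
$- 179 t{\left(2,2 \right)} \left(7 + 1\right) = - 179 \left(2 + 2\right) \left(7 + 1\right) = - 179 \cdot 4 \cdot 8 = \left(-179\right) 32 = -5728$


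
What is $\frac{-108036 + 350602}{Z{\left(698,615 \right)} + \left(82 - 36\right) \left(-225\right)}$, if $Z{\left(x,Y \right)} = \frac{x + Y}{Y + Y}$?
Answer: $- \frac{298356180}{12729187} \approx -23.439$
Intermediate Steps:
$Z{\left(x,Y \right)} = \frac{Y + x}{2 Y}$
$\frac{-108036 + 350602}{Z{\left(698,615 \right)} + \left(82 - 36\right) \left(-225\right)} = \frac{-108036 + 350602}{\frac{615 + 698}{2 \cdot 615} + \left(82 - 36\right) \left(-225\right)} = \frac{242566}{\frac{1}{2} \cdot \frac{1}{615} \cdot 1313 + 46 \left(-225\right)} = \frac{242566}{\frac{1313}{1230} - 10350} = \frac{242566}{- \frac{12729187}{1230}} = 242566 \left(- \frac{1230}{12729187}\right) = - \frac{298356180}{12729187}$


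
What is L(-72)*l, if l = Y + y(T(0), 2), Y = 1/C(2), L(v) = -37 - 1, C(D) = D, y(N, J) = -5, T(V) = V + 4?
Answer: 171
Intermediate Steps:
T(V) = 4 + V
L(v) = -38
Y = 1/2 ≈ 0.50000
l = -9/2 (l = 1/2 - 5 = -9/2 ≈ -4.5000)
L(-72)*l = -38*(-9/2) = 171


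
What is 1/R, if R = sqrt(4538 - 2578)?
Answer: sqrt(10)/140 ≈ 0.022588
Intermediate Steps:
R = 14*sqrt(10) (R = sqrt(1960) = 14*sqrt(10) ≈ 44.272)
1/R = 1/(14*sqrt(10)) = sqrt(10)/140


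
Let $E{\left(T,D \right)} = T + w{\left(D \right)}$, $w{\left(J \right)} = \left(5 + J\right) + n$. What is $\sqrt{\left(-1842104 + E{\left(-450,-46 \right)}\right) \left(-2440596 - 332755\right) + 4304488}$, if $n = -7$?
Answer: $3 \sqrt{567798489310} \approx 2.2606 \cdot 10^{6}$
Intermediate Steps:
$w{\left(J \right)} = -2 + J$ ($w{\left(J \right)} = \left(5 + J\right) - 7 = -2 + J$)
$E{\left(T,D \right)} = -2 + D + T$ ($E{\left(T,D \right)} = T + \left(-2 + D\right) = -2 + D + T$)
$\sqrt{\left(-1842104 + E{\left(-450,-46 \right)}\right) \left(-2440596 - 332755\right) + 4304488} = \sqrt{\left(-1842104 - 498\right) \left(-2440596 - 332755\right) + 4304488} = \sqrt{\left(-1842104 - 498\right) \left(-2773351\right) + 4304488} = \sqrt{\left(-1842602\right) \left(-2773351\right) + 4304488} = \sqrt{5110182099302 + 4304488} = \sqrt{5110186403790} = 3 \sqrt{567798489310}$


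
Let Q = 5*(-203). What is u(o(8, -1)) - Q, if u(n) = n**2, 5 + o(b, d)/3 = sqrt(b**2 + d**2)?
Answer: 1825 - 90*sqrt(65) ≈ 1099.4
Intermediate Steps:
o(b, d) = -15 + 3*sqrt(b**2 + d**2)
Q = -1015
u(o(8, -1)) - Q = (-15 + 3*sqrt(8**2 + (-1)**2))**2 - 1*(-1015) = (-15 + 3*sqrt(64 + 1))**2 + 1015 = (-15 + 3*sqrt(65))**2 + 1015 = 1015 + (-15 + 3*sqrt(65))**2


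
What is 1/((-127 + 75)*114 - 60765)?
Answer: -1/66693 ≈ -1.4994e-5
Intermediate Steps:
1/((-127 + 75)*114 - 60765) = 1/(-52*114 - 60765) = 1/(-5928 - 60765) = 1/(-66693) = -1/66693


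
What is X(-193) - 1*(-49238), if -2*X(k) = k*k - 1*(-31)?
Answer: 30598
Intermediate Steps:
X(k) = -31/2 - k**2/2 (X(k) = -(k*k - 1*(-31))/2 = -(k**2 + 31)/2 = -(31 + k**2)/2 = -31/2 - k**2/2)
X(-193) - 1*(-49238) = (-31/2 - 1/2*(-193)**2) - 1*(-49238) = (-31/2 - 1/2*37249) + 49238 = (-31/2 - 37249/2) + 49238 = -18640 + 49238 = 30598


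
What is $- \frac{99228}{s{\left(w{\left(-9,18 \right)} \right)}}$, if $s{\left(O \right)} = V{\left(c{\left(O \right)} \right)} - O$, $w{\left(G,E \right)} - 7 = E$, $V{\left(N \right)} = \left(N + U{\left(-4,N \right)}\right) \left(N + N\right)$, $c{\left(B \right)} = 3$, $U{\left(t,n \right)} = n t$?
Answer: $\frac{99228}{79} \approx 1256.1$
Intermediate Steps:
$V{\left(N \right)} = - 6 N^{2}$ ($V{\left(N \right)} = \left(N + N \left(-4\right)\right) \left(N + N\right) = \left(N - 4 N\right) 2 N = - 3 N 2 N = - 6 N^{2}$)
$w{\left(G,E \right)} = 7 + E$
$s{\left(O \right)} = -54 - O$ ($s{\left(O \right)} = - 6 \cdot 3^{2} - O = \left(-6\right) 9 - O = -54 - O$)
$- \frac{99228}{s{\left(w{\left(-9,18 \right)} \right)}} = - \frac{99228}{-54 - \left(7 + 18\right)} = - \frac{99228}{-54 - 25} = - \frac{99228}{-79} = \left(-99228\right) \left(- \frac{1}{79}\right) = \frac{99228}{79}$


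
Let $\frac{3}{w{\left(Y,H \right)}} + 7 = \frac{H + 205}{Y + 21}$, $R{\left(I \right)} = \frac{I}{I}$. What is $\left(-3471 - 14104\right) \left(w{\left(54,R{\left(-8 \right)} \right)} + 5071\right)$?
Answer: $- \frac{28426226800}{319} \approx -8.911 \cdot 10^{7}$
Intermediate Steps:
$R{\left(I \right)} = 1$
$w{\left(Y,H \right)} = \frac{3}{-7 + \frac{205 + H}{21 + Y}}$ ($w{\left(Y,H \right)} = \frac{3}{-7 + \frac{H + 205}{Y + 21}} = \frac{3}{-7 + \frac{205 + H}{21 + Y}}$)
$\left(-3471 - 14104\right) \left(w{\left(54,R{\left(-8 \right)} \right)} + 5071\right) = \left(-3471 - 14104\right) \left(\frac{3 \left(21 + 54\right)}{58 + 1 - 378} + 5071\right) = - 17575 \left(3 \frac{1}{58 + 1 - 378} \cdot 75 + 5071\right) = - 17575 \left(3 \frac{1}{-319} \cdot 75 + 5071\right) = - 17575 \left(3 \left(- \frac{1}{319}\right) 75 + 5071\right) = - 17575 \left(- \frac{225}{319} + 5071\right) = \left(-17575\right) \frac{1617424}{319} = - \frac{28426226800}{319}$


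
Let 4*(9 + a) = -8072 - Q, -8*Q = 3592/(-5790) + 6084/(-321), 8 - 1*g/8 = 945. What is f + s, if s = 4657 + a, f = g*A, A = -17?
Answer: 40288465954/309765 ≈ 1.3006e+5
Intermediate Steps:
g = -7496 (g = 64 - 8*945 = 64 - 7560 = -7496)
Q = 757904/309765 (Q = -(3592/(-5790) + 6084/(-321))/8 = -(3592*(-1/5790) + 6084*(-1/321))/8 = -(-1796/2895 - 2028/107)/8 = -⅛*(-6063232/309765) = 757904/309765 ≈ 2.4467)
f = 127432 (f = -7496*(-17) = 127432)
a = -628083131/309765 (a = -9 + (-8072 - 1*757904/309765)/4 = -9 + (-8072 - 757904/309765)/4 = -9 + (¼)*(-2501180984/309765) = -9 - 625295246/309765 = -628083131/309765 ≈ -2027.6)
s = 814492474/309765 (s = 4657 - 628083131/309765 = 814492474/309765 ≈ 2629.4)
f + s = 127432 + 814492474/309765 = 40288465954/309765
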